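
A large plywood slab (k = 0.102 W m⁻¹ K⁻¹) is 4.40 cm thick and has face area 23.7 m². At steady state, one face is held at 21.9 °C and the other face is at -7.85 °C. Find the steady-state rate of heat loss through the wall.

Q = 1630 W

Q = kA·ΔT/L = 0.102 × 23.7 × |21.9 °C − -7.85 °C| / 0.0440 = 1630 W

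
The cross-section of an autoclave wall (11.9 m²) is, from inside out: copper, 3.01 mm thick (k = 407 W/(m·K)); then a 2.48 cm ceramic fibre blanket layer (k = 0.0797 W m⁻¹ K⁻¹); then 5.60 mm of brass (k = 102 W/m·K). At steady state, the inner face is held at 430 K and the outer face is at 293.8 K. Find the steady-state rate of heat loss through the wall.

Series thermal resistances, inner to outer:
  R_copper = L/(kA) = 0.00301/(407·11.9) = 6.215×10^-7 K/W
  R_ceramic fibre blanket = L/(kA) = 0.0248/(0.0797·11.9) = 0.02615 K/W
  R_brass = L/(kA) = 0.00560/(102·11.9) = 4.614×10^-6 K/W
ΣR = 6.215×10^-7 + 0.02615 + 4.614×10^-6 = 0.02616 K/W
Q = ΔT/ΣR = (430 K − 293.8 K)/0.02616 = 5210 W

Q = 5.21 kW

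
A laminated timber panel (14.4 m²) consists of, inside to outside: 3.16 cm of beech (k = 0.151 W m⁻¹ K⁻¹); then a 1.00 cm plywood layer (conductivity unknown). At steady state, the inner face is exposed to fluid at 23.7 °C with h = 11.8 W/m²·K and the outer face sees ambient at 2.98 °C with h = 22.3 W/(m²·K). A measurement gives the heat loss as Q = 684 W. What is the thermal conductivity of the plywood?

k = 0.103 W/m·K

ΣR = ΔT/Q = |23.7 − 2.98|/684 = 0.03029 K/W
Known resistances:
  R_conv,in = 1/(hA) = 1/(11.8·14.4) = 0.005885 K/W
  R_beech = L/(kA) = 0.0316/(0.151·14.4) = 0.01453 K/W
  R_conv,out = 1/(hA) = 1/(22.3·14.4) = 0.003114 K/W
R_plywood = ΣR − ΣR_known = 0.03029 − 0.02353 = 0.006760 K/W
L/(kA) = 0.006760 ⇒ k = 0.0100/(0.006760·14.4) = 0.103 W/m·K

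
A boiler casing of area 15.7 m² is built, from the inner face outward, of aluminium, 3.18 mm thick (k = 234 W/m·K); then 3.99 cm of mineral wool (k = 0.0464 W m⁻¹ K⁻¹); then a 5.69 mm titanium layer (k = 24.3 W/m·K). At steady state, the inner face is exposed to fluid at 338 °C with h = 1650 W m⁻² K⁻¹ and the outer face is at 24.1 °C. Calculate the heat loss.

Resistance network (inner→outer):
  R_conv,in = 1/(hA) = 1/(1650·15.7) = 3.860×10^-5 K/W
  R_aluminium = L/(kA) = 0.00318/(234·15.7) = 8.656×10^-7 K/W
  R_mineral wool = L/(kA) = 0.0399/(0.0464·15.7) = 0.05477 K/W
  R_titanium = L/(kA) = 0.00569/(24.3·15.7) = 1.491×10^-5 K/W
ΣR = 3.860×10^-5 + 8.656×10^-7 + 0.05477 + 1.491×10^-5 = 0.05482 K/W
Q = ΔT/ΣR = (338 °C − 24.1 °C)/0.05482 = 5730 W

Q = 5.73 kW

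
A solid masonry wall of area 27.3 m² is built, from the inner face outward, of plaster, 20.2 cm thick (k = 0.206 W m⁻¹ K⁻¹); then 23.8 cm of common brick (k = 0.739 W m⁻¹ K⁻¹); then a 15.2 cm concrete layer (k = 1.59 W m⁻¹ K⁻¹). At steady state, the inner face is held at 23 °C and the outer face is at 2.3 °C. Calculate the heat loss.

Treat each layer as a resistance in series:
  R_plaster = L/(kA) = 0.202/(0.206·27.3) = 0.03592 K/W
  R_common brick = L/(kA) = 0.238/(0.739·27.3) = 0.01180 K/W
  R_concrete = L/(kA) = 0.152/(1.59·27.3) = 0.003502 K/W
ΣR = 0.03592 + 0.01180 + 0.003502 = 0.05122 K/W
Q = ΔT/ΣR = (23 °C − 2.3 °C)/0.05122 = 404 W

Q = 404 W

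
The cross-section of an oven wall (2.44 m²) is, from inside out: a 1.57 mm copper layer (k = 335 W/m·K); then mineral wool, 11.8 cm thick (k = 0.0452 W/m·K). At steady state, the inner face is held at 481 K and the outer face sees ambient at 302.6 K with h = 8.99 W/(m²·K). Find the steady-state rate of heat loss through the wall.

Resistance network (inner→outer):
  R_copper = L/(kA) = 0.00157/(335·2.44) = 1.921×10^-6 K/W
  R_mineral wool = L/(kA) = 0.118/(0.0452·2.44) = 1.070 K/W
  R_conv,out = 1/(hA) = 1/(8.99·2.44) = 0.04559 K/W
ΣR = 1.921×10^-6 + 1.070 + 0.04559 = 1.116 K/W
Q = ΔT/ΣR = (481 K − 302.6 K)/1.116 = 160 W

Q = 160 W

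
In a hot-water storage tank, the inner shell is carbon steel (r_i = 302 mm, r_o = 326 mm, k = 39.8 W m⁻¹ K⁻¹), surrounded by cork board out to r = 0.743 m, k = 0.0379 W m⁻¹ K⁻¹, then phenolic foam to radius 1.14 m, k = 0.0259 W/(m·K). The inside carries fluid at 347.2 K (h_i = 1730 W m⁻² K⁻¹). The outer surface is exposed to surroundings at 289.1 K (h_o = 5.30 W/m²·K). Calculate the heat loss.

Resistance network (inner→outer):
  R_conv,in = 1/(4πr²h) = 1/(4π·0.302²·1730) = 5.043×10^-4 K/W
  R_carbon steel = (1/0.302 − 1/0.326)/(4πk) = 0.2438/(4π·39.8) = 4.874×10^-4 K/W
  R_cork board = (1/0.326 − 1/0.743)/(4πk) = 1.722/(4π·0.0379) = 3.615 K/W
  R_phenolic foam = (1/0.743 − 1/1.14)/(4πk) = 0.4687/(4π·0.0259) = 1.440 K/W
  R_conv,out = 1/(4πr²h) = 1/(4π·1.14²·5.30) = 0.01155 K/W
ΣR = 5.043×10^-4 + 4.874×10^-4 + 3.615 + 1.440 + 0.01155 = 5.068 K/W
Q = ΔT/ΣR = (347.2 K − 289.1 K)/5.068 = 11.5 W

Q = 11.5 W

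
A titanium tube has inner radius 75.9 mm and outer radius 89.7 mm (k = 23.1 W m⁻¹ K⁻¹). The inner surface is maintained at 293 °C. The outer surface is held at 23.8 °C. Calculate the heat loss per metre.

Q' = 234 kW/m

Q' = 2πk·ΔT/ln(r₂/r₁) = 2π × 23.1 × 269.2 / ln(0.0897/0.0759) = 2.34×10^5 W/m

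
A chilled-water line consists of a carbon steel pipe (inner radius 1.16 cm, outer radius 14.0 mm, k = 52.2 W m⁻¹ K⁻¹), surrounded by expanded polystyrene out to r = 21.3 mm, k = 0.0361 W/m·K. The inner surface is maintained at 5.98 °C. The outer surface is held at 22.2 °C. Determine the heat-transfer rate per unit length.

Q' = 8.76 W/m

Series thermal resistances, inner to outer:
  R'_carbon steel = ln(0.0140/0.0116)/(2πk) = 0.1881/(2π·52.2) = 5.734×10^-4 m·K/W
  R'_expanded polystyrene = ln(0.0213/0.0140)/(2πk) = 0.4196/(2π·0.0361) = 1.850 m·K/W
ΣR = 5.734×10^-4 + 1.850 = 1.851 m·K/W
Q' = ΔT/ΣR = (5.98 °C − 22.2 °C)/1.851 = -8.76 W/m
(Negative Q' ⇒ heat flows inward; heat gain = 8.76 W/m.)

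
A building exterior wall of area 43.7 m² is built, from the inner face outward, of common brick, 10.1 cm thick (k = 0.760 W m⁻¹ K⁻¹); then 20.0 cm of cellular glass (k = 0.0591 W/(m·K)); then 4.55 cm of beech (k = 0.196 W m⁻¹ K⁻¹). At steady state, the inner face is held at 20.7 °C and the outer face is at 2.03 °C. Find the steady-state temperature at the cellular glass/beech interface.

Treat each layer as a resistance in series:
  R_common brick = L/(kA) = 0.101/(0.760·43.7) = 0.003041 K/W
  R_cellular glass = L/(kA) = 0.200/(0.0591·43.7) = 0.07744 K/W
  R_beech = L/(kA) = 0.0455/(0.196·43.7) = 0.005312 K/W
ΣR = 0.003041 + 0.07744 + 0.005312 = 0.08579 K/W
Q = ΔT/ΣR = (20.7 °C − 2.03 °C)/0.08579 = 217.6 W
From the inner boundary to the cellular glass/beech interface, ΣR_partial = 0.08048 K/W.
T_interface = T_in − Q·ΣR_partial = 20.7 °C − (217.6)(0.08048) = 3.19 °C

T = 3.19 °C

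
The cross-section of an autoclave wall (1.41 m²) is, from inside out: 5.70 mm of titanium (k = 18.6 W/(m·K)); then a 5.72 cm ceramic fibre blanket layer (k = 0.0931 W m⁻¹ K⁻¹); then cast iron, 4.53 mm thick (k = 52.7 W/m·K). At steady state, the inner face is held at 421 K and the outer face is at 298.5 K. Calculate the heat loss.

Series thermal resistances, inner to outer:
  R_titanium = L/(kA) = 0.00570/(18.6·1.41) = 2.173×10^-4 K/W
  R_ceramic fibre blanket = L/(kA) = 0.0572/(0.0931·1.41) = 0.4357 K/W
  R_cast iron = L/(kA) = 0.00453/(52.7·1.41) = 6.096×10^-5 K/W
ΣR = 2.173×10^-4 + 0.4357 + 6.096×10^-5 = 0.4360 K/W
Q = ΔT/ΣR = (421 K − 298.5 K)/0.4360 = 281 W

Q = 281 W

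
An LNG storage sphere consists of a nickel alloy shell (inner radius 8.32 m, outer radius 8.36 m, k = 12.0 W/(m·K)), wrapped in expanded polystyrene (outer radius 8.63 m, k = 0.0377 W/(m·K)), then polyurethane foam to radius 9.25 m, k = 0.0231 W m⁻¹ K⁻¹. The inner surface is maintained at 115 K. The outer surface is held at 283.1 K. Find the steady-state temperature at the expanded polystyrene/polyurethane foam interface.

Treat each layer as a resistance in series:
  R_nickel alloy = (1/8.32 − 1/8.36)/(4πk) = 5.751×10^-4/(4π·12.0) = 3.814×10^-6 K/W
  R_expanded polystyrene = (1/8.36 − 1/8.63)/(4πk) = 0.003742/(4π·0.0377) = 0.007899 K/W
  R_polyurethane foam = (1/8.63 − 1/9.25)/(4πk) = 0.007767/(4π·0.0231) = 0.02676 K/W
ΣR = 3.814×10^-6 + 0.007899 + 0.02676 = 0.03466 K/W
Q = ΔT/ΣR = (115 K − 283.1 K)/0.03466 = -4850 W
From the inner boundary to the expanded polystyrene/polyurethane foam interface, ΣR_partial = 0.007903 K/W.
T_interface = T_in − Q·ΣR_partial = 115 K − (-4850)(0.007903) = 153 K

T = 153 K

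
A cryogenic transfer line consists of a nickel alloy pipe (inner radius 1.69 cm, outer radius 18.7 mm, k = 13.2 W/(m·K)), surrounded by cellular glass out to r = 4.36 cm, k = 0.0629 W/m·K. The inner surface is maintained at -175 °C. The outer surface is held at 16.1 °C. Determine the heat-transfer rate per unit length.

Treat each layer as a resistance in series:
  R'_nickel alloy = ln(0.0187/0.0169)/(2πk) = 0.1012/(2π·13.2) = 0.001220 m·K/W
  R'_cellular glass = ln(0.0436/0.0187)/(2πk) = 0.8465/(2π·0.0629) = 2.142 m·K/W
ΣR = 0.001220 + 2.142 = 2.143 m·K/W
Q' = ΔT/ΣR = (-175 °C − 16.1 °C)/2.143 = -89.2 W/m
(Negative Q' ⇒ heat flows inward; heat gain = 89.2 W/m.)

Q' = 89.2 W/m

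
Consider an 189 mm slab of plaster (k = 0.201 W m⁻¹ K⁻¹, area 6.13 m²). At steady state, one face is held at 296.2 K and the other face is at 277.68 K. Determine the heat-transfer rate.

Q = kA·ΔT/L = 0.201 × 6.13 × |296.2 K − 277.68 K| / 0.189 = 121 W

Q = 121 W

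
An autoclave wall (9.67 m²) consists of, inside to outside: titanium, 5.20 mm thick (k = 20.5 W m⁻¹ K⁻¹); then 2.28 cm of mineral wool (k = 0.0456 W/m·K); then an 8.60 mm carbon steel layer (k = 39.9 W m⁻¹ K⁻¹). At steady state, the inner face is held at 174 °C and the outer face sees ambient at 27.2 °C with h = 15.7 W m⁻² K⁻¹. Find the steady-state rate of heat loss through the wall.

Treat each layer as a resistance in series:
  R_titanium = L/(kA) = 0.00520/(20.5·9.67) = 2.623×10^-5 K/W
  R_mineral wool = L/(kA) = 0.0228/(0.0456·9.67) = 0.05171 K/W
  R_carbon steel = L/(kA) = 0.00860/(39.9·9.67) = 2.229×10^-5 K/W
  R_conv,out = 1/(hA) = 1/(15.7·9.67) = 0.006587 K/W
ΣR = 2.623×10^-5 + 0.05171 + 2.229×10^-5 + 0.006587 = 0.05835 K/W
Q = ΔT/ΣR = (174 °C − 27.2 °C)/0.05835 = 2520 W

Q = 2.52 kW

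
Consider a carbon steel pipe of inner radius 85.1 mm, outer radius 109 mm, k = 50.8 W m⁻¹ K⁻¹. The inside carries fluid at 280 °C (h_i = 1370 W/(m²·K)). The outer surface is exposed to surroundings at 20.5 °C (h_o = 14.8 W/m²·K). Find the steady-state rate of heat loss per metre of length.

Q' = 2570 W/m

Resistance network (inner→outer):
  R'_conv,in = 1/(2πr h) = 1/(2π·0.0851·1370) = 0.001365 m·K/W
  R'_carbon steel = ln(0.109/0.0851)/(2πk) = 0.2475/(2π·50.8) = 7.755×10^-4 m·K/W
  R'_conv,out = 1/(2πr h) = 1/(2π·0.109·14.8) = 0.09866 m·K/W
ΣR = 0.001365 + 7.755×10^-4 + 0.09866 = 0.1008 m·K/W
Q' = ΔT/ΣR = (280 °C − 20.5 °C)/0.1008 = 2570 W/m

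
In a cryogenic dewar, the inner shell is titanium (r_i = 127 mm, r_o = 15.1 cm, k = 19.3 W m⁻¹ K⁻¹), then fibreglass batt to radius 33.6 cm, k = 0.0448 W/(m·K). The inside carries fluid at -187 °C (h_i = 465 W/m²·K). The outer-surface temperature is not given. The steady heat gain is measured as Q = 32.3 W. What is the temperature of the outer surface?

Sum the resistances:
  R_conv,in = 1/(4πr²h) = 1/(4π·0.127²·465) = 0.01061 K/W
  R_titanium = (1/0.127 − 1/0.151)/(4πk) = 1.251/(4π·19.3) = 0.005160 K/W
  R_fibreglass batt = (1/0.151 − 1/0.336)/(4πk) = 3.646/(4π·0.0448) = 6.477 K/W
ΣR = 6.493 K/W
ΔT = Q·ΣR = 32.3 × 6.493 = 209.7 K
Heat flows inward, so T_out = T_in + ΔT = -187 + 209.7 = 22.7 °C

T_out = 22.7 °C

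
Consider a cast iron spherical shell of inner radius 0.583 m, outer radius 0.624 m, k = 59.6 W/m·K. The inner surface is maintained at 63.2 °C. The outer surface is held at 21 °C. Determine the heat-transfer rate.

Q = 2.80×10^5 W

Q = 4πk·ΔT/(1/r₁ − 1/r₂) = 4π × 59.6 × 42.2 / (1/0.583 − 1/0.624) = 2.80×10^5 W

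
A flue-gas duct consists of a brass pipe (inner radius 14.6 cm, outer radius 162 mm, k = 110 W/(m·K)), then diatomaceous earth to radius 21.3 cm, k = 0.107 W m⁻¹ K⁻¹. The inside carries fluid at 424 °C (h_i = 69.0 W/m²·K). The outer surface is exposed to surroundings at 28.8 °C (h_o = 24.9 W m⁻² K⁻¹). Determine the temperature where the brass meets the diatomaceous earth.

T = 410 °C

Series thermal resistances, inner to outer:
  R'_conv,in = 1/(2πr h) = 1/(2π·0.146·69.0) = 0.01580 m·K/W
  R'_brass = ln(0.162/0.146)/(2πk) = 0.1040/(2π·110) = 1.505×10^-4 m·K/W
  R'_diatomaceous earth = ln(0.213/0.162)/(2πk) = 0.2737/(2π·0.107) = 0.4071 m·K/W
  R'_conv,out = 1/(2πr h) = 1/(2π·0.213·24.9) = 0.03001 m·K/W
ΣR = 0.01580 + 1.505×10^-4 + 0.4071 + 0.03001 = 0.4531 m·K/W
Q' = ΔT/ΣR = (424 °C − 28.8 °C)/0.4531 = 872.2 W/m
From the inner boundary to the brass/diatomaceous earth interface, ΣR_partial = 0.01595 m·K/W.
T_interface = T_in − Q'·ΣR_partial = 424 °C − (872.2)(0.01595) = 410 °C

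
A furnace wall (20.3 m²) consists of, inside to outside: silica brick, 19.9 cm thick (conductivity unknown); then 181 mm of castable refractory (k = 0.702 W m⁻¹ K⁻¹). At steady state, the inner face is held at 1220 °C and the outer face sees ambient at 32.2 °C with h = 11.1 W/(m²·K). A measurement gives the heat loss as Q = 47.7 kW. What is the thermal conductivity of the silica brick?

k = 1.26 W/m·K

ΣR = ΔT/Q = |1220 − 32.2|/47700 = 0.02490 K/W
Known resistances:
  R_castable refractory = L/(kA) = 0.181/(0.702·20.3) = 0.01270 K/W
  R_conv,out = 1/(hA) = 1/(11.1·20.3) = 0.004438 K/W
R_silica brick = ΣR − ΣR_known = 0.02490 − 0.01714 = 0.007760 K/W
L/(kA) = 0.007760 ⇒ k = 0.199/(0.007760·20.3) = 1.26 W/m·K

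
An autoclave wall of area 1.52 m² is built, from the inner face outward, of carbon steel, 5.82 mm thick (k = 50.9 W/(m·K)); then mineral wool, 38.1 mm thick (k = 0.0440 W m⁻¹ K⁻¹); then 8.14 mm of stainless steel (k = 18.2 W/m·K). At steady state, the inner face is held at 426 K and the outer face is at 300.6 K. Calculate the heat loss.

Treat each layer as a resistance in series:
  R_carbon steel = L/(kA) = 0.00582/(50.9·1.52) = 7.522×10^-5 K/W
  R_mineral wool = L/(kA) = 0.0381/(0.0440·1.52) = 0.5697 K/W
  R_stainless steel = L/(kA) = 0.00814/(18.2·1.52) = 2.942×10^-4 K/W
ΣR = 7.522×10^-5 + 0.5697 + 2.942×10^-4 = 0.5701 K/W
Q = ΔT/ΣR = (426 K − 300.6 K)/0.5701 = 220 W

Q = 220 W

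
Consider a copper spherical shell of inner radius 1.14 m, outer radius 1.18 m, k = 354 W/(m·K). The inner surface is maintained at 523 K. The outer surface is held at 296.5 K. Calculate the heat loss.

Q = 3.39×10^7 W

Q = 4πk·ΔT/(1/r₁ − 1/r₂) = 4π × 354 × 226.5 / (1/1.14 − 1/1.18) = 3.39×10^7 W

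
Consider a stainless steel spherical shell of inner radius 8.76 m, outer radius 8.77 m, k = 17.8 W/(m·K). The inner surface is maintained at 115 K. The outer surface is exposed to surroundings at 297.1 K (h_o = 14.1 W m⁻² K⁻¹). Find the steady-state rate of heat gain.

Series thermal resistances, inner to outer:
  R_stainless steel = (1/8.76 − 1/8.77)/(4πk) = 1.302×10^-4/(4π·17.8) = 5.819×10^-7 K/W
  R_conv,out = 1/(4πr²h) = 1/(4π·8.77²·14.1) = 7.338×10^-5 K/W
ΣR = 5.819×10^-7 + 7.338×10^-5 = 7.396×10^-5 K/W
Q = ΔT/ΣR = (115 K − 297.1 K)/7.396×10^-5 = -2.46×10^6 W
(Negative Q ⇒ heat flows inward; heat gain = 2.46×10^6 W.)

Q = 2.46×10^6 W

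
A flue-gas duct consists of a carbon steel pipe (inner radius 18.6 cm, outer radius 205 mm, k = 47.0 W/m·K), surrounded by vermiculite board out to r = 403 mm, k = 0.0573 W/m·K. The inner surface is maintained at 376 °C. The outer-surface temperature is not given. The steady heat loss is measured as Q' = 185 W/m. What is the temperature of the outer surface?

T_out = 28.6 °C

Series resistances:
  R'_carbon steel = ln(0.205/0.186)/(2πk) = 0.09726/(2π·47.0) = 3.294×10^-4 m·K/W
  R'_vermiculite board = ln(0.403/0.205)/(2πk) = 0.6759/(2π·0.0573) = 1.877 m·K/W
ΣR = 1.878 m·K/W
ΔT = Q'·ΣR = 185 × 1.878 = 347.4 K
Heat flows outward, so T_out = T_in − ΔT = 376 − 347.4 = 28.6 °C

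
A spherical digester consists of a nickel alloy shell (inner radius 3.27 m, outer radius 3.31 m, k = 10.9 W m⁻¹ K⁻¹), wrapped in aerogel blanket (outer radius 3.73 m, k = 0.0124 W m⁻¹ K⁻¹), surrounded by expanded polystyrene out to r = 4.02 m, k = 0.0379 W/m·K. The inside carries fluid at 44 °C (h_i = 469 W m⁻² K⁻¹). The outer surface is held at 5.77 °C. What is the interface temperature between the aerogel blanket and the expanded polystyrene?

Series thermal resistances, inner to outer:
  R_conv,in = 1/(4πr²h) = 1/(4π·3.27²·469) = 1.587×10^-5 K/W
  R_nickel alloy = (1/3.27 − 1/3.31)/(4πk) = 0.003696/(4π·10.9) = 2.698×10^-5 K/W
  R_aerogel blanket = (1/3.31 − 1/3.73)/(4πk) = 0.03402/(4π·0.0124) = 0.2183 K/W
  R_expanded polystyrene = (1/3.73 − 1/4.02)/(4πk) = 0.01934/(4π·0.0379) = 0.04061 K/W
ΣR = 1.587×10^-5 + 2.698×10^-5 + 0.2183 + 0.04061 = 0.2590 K/W
Q = ΔT/ΣR = (44 °C − 5.77 °C)/0.2590 = 147.6 W
From the inner boundary to the aerogel blanket/expanded polystyrene interface, ΣR_partial = 0.2183 K/W.
T_interface = T_in − Q·ΣR_partial = 44 °C − (147.6)(0.2183) = 11.8 °C

T = 11.8 °C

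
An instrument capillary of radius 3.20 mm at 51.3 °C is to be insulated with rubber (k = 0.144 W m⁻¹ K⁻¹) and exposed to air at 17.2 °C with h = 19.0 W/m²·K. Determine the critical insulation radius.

For a cylinder, r_cr = k_ins/h = 0.144/19.0 = 0.00758 m = 0.758 cm

r_cr = 0.758 cm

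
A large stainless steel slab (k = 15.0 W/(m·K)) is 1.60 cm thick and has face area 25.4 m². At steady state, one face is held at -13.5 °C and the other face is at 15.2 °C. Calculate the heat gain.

Q = kA·ΔT/L = 15.0 × 25.4 × |-13.5 °C − 15.2 °C| / 0.0160 = 6.83×10^5 W

Q = 6.83×10^5 W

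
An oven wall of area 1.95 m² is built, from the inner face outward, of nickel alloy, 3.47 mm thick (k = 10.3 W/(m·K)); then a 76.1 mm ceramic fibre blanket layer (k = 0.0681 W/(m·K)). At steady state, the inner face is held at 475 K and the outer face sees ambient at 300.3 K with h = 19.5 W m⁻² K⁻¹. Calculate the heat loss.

Series thermal resistances, inner to outer:
  R_nickel alloy = L/(kA) = 0.00347/(10.3·1.95) = 1.728×10^-4 K/W
  R_ceramic fibre blanket = L/(kA) = 0.0761/(0.0681·1.95) = 0.5731 K/W
  R_conv,out = 1/(hA) = 1/(19.5·1.95) = 0.02630 K/W
ΣR = 1.728×10^-4 + 0.5731 + 0.02630 = 0.5996 K/W
Q = ΔT/ΣR = (475 K − 300.3 K)/0.5996 = 291 W

Q = 291 W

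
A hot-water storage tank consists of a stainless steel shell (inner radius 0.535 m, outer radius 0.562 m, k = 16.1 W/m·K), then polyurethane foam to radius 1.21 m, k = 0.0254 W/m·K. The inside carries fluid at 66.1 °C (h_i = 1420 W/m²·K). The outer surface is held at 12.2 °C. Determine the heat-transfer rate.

Q = 18.1 W

Series thermal resistances, inner to outer:
  R_conv,in = 1/(4πr²h) = 1/(4π·0.535²·1420) = 1.958×10^-4 K/W
  R_stainless steel = (1/0.535 − 1/0.562)/(4πk) = 0.08980/(4π·16.1) = 4.439×10^-4 K/W
  R_polyurethane foam = (1/0.562 − 1/1.21)/(4πk) = 0.9529/(4π·0.0254) = 2.985 K/W
ΣR = 1.958×10^-4 + 4.439×10^-4 + 2.985 = 2.986 K/W
Q = ΔT/ΣR = (66.1 °C − 12.2 °C)/2.986 = 18.1 W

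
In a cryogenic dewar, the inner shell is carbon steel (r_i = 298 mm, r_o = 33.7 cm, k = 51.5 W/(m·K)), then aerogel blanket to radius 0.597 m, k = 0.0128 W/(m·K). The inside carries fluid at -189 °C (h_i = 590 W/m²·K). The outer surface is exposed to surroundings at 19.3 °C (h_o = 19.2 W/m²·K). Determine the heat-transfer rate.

Resistance network (inner→outer):
  R_conv,in = 1/(4πr²h) = 1/(4π·0.298²·590) = 0.001519 K/W
  R_carbon steel = (1/0.298 − 1/0.337)/(4πk) = 0.3883/(4π·51.5) = 6.001×10^-4 K/W
  R_aerogel blanket = (1/0.337 − 1/0.597)/(4πk) = 1.292/(4π·0.0128) = 8.034 K/W
  R_conv,out = 1/(4πr²h) = 1/(4π·0.597²·19.2) = 0.01163 K/W
ΣR = 0.001519 + 6.001×10^-4 + 8.034 + 0.01163 = 8.048 K/W
Q = ΔT/ΣR = (-189 °C − 19.3 °C)/8.048 = -25.9 W
(Negative Q ⇒ heat flows inward; heat gain = 25.9 W.)

Q = 25.9 W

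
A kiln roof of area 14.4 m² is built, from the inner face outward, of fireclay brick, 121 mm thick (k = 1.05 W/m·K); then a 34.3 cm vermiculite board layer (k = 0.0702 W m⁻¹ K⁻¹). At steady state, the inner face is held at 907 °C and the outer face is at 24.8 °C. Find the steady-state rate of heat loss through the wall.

Resistance network (inner→outer):
  R_fireclay brick = L/(kA) = 0.121/(1.05·14.4) = 0.008003 K/W
  R_vermiculite board = L/(kA) = 0.343/(0.0702·14.4) = 0.3393 K/W
ΣR = 0.008003 + 0.3393 = 0.3473 K/W
Q = ΔT/ΣR = (907 °C − 24.8 °C)/0.3473 = 2540 W

Q = 2.54 kW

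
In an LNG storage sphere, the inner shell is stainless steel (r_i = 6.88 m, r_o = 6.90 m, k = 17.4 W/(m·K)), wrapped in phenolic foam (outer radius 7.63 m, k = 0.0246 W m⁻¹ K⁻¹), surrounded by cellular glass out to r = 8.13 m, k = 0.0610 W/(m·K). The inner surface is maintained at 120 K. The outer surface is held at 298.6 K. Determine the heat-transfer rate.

Series thermal resistances, inner to outer:
  R_stainless steel = (1/6.88 − 1/6.90)/(4πk) = 4.213×10^-4/(4π·17.4) = 1.927×10^-6 K/W
  R_phenolic foam = (1/6.90 − 1/7.63)/(4πk) = 0.01387/(4π·0.0246) = 0.04485 K/W
  R_cellular glass = (1/7.63 − 1/8.13)/(4πk) = 0.008060/(4π·0.0610) = 0.01052 K/W
ΣR = 1.927×10^-6 + 0.04485 + 0.01052 = 0.05537 K/W
Q = ΔT/ΣR = (120 K − 298.6 K)/0.05537 = -3230 W
(Negative Q ⇒ heat flows inward; heat gain = 3230 W.)

Q = 3.23 kW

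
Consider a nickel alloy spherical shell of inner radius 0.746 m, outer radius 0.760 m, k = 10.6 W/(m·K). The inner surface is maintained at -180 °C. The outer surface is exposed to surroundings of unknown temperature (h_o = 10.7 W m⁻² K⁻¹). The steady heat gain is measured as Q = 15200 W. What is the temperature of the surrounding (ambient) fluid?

Series resistances:
  R_nickel alloy = (1/0.746 − 1/0.760)/(4πk) = 0.02469/(4π·10.6) = 1.854×10^-4 K/W
  R_conv,out = 1/(4πr²h) = 1/(4π·0.760²·10.7) = 0.01288 K/W
ΣR = 0.01306 K/W
ΔT = Q·ΣR = 15200 × 0.01306 = 198.5 K
Heat flows inward, so T_out = T_in + ΔT = -180 + 198.5 = 18.5 °C

T_out = 18.5 °C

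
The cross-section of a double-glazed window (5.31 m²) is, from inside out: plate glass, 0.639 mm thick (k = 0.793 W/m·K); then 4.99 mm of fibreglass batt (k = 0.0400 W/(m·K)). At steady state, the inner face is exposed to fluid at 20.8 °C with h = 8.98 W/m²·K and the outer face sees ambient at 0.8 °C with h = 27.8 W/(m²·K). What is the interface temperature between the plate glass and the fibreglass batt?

Resistance network (inner→outer):
  R_conv,in = 1/(hA) = 1/(8.98·5.31) = 0.02097 K/W
  R_plate glass = L/(kA) = 6.39×10^-4/(0.793·5.31) = 1.518×10^-4 K/W
  R_fibreglass batt = L/(kA) = 0.00499/(0.0400·5.31) = 0.02349 K/W
  R_conv,out = 1/(hA) = 1/(27.8·5.31) = 0.006774 K/W
ΣR = 0.02097 + 1.518×10^-4 + 0.02349 + 0.006774 = 0.05139 K/W
Q = ΔT/ΣR = (20.8 °C − 0.8 °C)/0.05139 = 389.2 W
From the inner boundary to the plate glass/fibreglass batt interface, ΣR_partial = 0.02112 K/W.
T_interface = T_in − Q·ΣR_partial = 20.8 °C − (389.2)(0.02112) = 12.6 °C

T = 12.6 °C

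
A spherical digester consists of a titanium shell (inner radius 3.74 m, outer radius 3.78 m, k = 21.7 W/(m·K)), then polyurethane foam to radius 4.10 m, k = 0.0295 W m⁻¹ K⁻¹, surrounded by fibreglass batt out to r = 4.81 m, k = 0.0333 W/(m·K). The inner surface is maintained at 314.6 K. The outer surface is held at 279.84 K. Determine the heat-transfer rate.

Q = 245 W

Series thermal resistances, inner to outer:
  R_titanium = (1/3.74 − 1/3.78)/(4πk) = 0.002829/(4π·21.7) = 1.038×10^-5 K/W
  R_polyurethane foam = (1/3.78 − 1/4.10)/(4πk) = 0.02065/(4π·0.0295) = 0.05570 K/W
  R_fibreglass batt = (1/4.10 − 1/4.81)/(4πk) = 0.03600/(4π·0.0333) = 0.08604 K/W
ΣR = 1.038×10^-5 + 0.05570 + 0.08604 = 0.1418 K/W
Q = ΔT/ΣR = (314.6 K − 279.84 K)/0.1418 = 245 W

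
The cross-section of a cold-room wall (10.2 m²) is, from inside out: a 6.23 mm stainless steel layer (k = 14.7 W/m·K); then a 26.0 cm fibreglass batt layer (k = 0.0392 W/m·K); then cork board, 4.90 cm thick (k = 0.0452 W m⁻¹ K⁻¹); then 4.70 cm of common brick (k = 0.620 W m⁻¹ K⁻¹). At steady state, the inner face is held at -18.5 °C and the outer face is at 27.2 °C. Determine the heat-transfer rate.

Resistance network (inner→outer):
  R_stainless steel = L/(kA) = 0.00623/(14.7·10.2) = 4.155×10^-5 K/W
  R_fibreglass batt = L/(kA) = 0.260/(0.0392·10.2) = 0.6503 K/W
  R_cork board = L/(kA) = 0.0490/(0.0452·10.2) = 0.1063 K/W
  R_common brick = L/(kA) = 0.0470/(0.620·10.2) = 0.007432 K/W
ΣR = 4.155×10^-5 + 0.6503 + 0.1063 + 0.007432 = 0.7641 K/W
Q = ΔT/ΣR = (-18.5 °C − 27.2 °C)/0.7641 = -59.8 W
(Negative Q ⇒ heat flows inward; heat gain = 59.8 W.)

Q = 59.8 W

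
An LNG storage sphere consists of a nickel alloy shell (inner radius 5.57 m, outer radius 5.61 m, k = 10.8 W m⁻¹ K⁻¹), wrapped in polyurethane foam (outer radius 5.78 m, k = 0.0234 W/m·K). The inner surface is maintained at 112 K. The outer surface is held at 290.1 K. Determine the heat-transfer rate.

Q = 9.98 kW

Resistance network (inner→outer):
  R_nickel alloy = (1/5.57 − 1/5.61)/(4πk) = 0.001280/(4π·10.8) = 9.432×10^-6 K/W
  R_polyurethane foam = (1/5.61 − 1/5.78)/(4πk) = 0.005243/(4π·0.0234) = 0.01783 K/W
ΣR = 9.432×10^-6 + 0.01783 = 0.01784 K/W
Q = ΔT/ΣR = (112 K − 290.1 K)/0.01784 = -9980 W
(Negative Q ⇒ heat flows inward; heat gain = 9980 W.)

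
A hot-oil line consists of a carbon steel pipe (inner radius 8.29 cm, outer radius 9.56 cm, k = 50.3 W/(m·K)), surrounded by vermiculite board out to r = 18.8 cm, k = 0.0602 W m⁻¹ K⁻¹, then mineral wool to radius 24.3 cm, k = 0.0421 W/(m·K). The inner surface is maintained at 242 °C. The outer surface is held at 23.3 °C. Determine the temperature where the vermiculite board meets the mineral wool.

T = 100 °C

Resistance network (inner→outer):
  R'_carbon steel = ln(0.0956/0.0829)/(2πk) = 0.1425/(2π·50.3) = 4.510×10^-4 m·K/W
  R'_vermiculite board = ln(0.188/0.0956)/(2πk) = 0.6763/(2π·0.0602) = 1.788 m·K/W
  R'_mineral wool = ln(0.243/0.188)/(2πk) = 0.2566/(2π·0.0421) = 0.9701 m·K/W
ΣR = 4.510×10^-4 + 1.788 + 0.9701 = 2.759 m·K/W
Q' = ΔT/ΣR = (242 °C − 23.3 °C)/2.759 = 79.27 W/m
From the inner boundary to the vermiculite board/mineral wool interface, ΣR_partial = 1.788 m·K/W.
T_interface = T_in − Q'·ΣR_partial = 242 °C − (79.27)(1.788) = 100 °C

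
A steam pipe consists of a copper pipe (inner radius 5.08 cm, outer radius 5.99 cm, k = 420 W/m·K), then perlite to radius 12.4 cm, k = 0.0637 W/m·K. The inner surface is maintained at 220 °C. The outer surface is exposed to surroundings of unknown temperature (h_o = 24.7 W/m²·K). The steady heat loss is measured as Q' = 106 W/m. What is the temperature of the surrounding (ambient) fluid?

T_out = 21.8 °C

Sum the resistances:
  R'_copper = ln(0.0599/0.0508)/(2πk) = 0.1648/(2π·420) = 6.244×10^-5 m·K/W
  R'_perlite = ln(0.124/0.0599)/(2πk) = 0.7276/(2π·0.0637) = 1.818 m·K/W
  R'_conv,out = 1/(2πr h) = 1/(2π·0.124·24.7) = 0.05196 m·K/W
ΣR = 1.870 m·K/W
ΔT = Q'·ΣR = 106 × 1.870 = 198.2 K
Heat flows outward, so T_out = T_in − ΔT = 220 − 198.2 = 21.8 °C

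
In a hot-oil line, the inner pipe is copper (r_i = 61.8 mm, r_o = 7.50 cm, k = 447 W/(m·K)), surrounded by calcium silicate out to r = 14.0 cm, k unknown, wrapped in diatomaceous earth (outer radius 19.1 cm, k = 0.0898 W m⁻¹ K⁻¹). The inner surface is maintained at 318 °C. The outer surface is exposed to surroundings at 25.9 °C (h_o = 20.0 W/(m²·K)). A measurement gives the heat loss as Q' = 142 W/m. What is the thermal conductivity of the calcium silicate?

k = 0.0678 W/m·K

ΣR = ΔT/Q' = |318 − 25.9|/142 = 2.057 m·K/W
Known resistances:
  R'_copper = ln(0.0750/0.0618)/(2πk) = 0.1936/(2π·447) = 6.893×10^-5 m·K/W
  R'_diatomaceous earth = ln(0.191/0.140)/(2πk) = 0.3106/(2π·0.0898) = 0.5505 m·K/W
  R'_conv,out = 1/(2πr h) = 1/(2π·0.191·20.0) = 0.04166 m·K/W
R_calcium silicate = ΣR − ΣR_known = 2.057 − 0.5922 = 1.465 m·K/W
ln(r₂/r₁)/(2πk) = 1.465 ⇒ k = 0.6242/(2π·1.465) = 0.0678 W/m·K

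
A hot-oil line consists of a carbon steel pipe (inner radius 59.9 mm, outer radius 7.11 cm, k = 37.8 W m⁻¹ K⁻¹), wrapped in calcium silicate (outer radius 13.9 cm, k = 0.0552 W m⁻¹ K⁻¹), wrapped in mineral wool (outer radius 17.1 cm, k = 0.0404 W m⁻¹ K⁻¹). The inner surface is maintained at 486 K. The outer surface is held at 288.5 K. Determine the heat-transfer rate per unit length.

Q' = 71.8 W/m

Treat each layer as a resistance in series:
  R'_carbon steel = ln(0.0711/0.0599)/(2πk) = 0.1714/(2π·37.8) = 7.217×10^-4 m·K/W
  R'_calcium silicate = ln(0.139/0.0711)/(2πk) = 0.6704/(2π·0.0552) = 1.933 m·K/W
  R'_mineral wool = ln(0.171/0.139)/(2πk) = 0.2072/(2π·0.0404) = 0.8162 m·K/W
ΣR = 7.217×10^-4 + 1.933 + 0.8162 = 2.750 m·K/W
Q' = ΔT/ΣR = (486 K − 288.5 K)/2.750 = 71.8 W/m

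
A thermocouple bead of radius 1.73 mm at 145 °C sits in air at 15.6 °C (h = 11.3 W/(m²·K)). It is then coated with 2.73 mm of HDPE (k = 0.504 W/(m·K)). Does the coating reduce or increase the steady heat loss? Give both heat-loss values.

Critical radius for a sphere: r_cr = 2k/h = 0.0892 m = 8.92 cm.
Outer radius after coating: r₂ = 0.00173 + 0.00273 = 0.00446 m.
Since r₁ < r_cr and r₂ ≤ r_cr, the coating moves toward the maximum at r_cr — heat loss rises.
Bare: R = 1/(4πr₁²h) = 2353 K/W; Q = 129.4/2353 = 0.0550 W.
Coated: R = R_cond + R_conv = 409.9 K/W; Q = 129.4/409.9 = 0.316 W.

increases: 0.0550 → 0.316 W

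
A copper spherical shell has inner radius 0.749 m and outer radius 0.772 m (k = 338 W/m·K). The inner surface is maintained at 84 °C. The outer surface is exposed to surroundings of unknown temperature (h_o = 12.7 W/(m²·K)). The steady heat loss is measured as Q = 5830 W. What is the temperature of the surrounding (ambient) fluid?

Sum the resistances:
  R_copper = (1/0.749 − 1/0.772)/(4πk) = 0.03978/(4π·338) = 9.365×10^-6 K/W
  R_conv,out = 1/(4πr²h) = 1/(4π·0.772²·12.7) = 0.01051 K/W
ΣR = 0.01052 K/W
ΔT = Q·ΣR = 5830 × 0.01052 = 61.33 K
Heat flows outward, so T_out = T_in − ΔT = 84 − 61.33 = 22.7 °C

T_out = 22.7 °C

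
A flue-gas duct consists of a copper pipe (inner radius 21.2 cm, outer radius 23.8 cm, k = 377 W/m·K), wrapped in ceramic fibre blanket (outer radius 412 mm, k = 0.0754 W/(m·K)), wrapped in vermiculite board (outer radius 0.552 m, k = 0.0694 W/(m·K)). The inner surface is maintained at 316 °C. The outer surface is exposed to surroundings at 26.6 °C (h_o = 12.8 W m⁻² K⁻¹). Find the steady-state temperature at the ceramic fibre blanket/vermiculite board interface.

T = 135 °C

Series thermal resistances, inner to outer:
  R'_copper = ln(0.238/0.212)/(2πk) = 0.1157/(2π·377) = 4.884×10^-5 m·K/W
  R'_ceramic fibre blanket = ln(0.412/0.238)/(2πk) = 0.5488/(2π·0.0754) = 1.158 m·K/W
  R'_vermiculite board = ln(0.552/0.412)/(2πk) = 0.2925/(2π·0.0694) = 0.6708 m·K/W
  R'_conv,out = 1/(2πr h) = 1/(2π·0.552·12.8) = 0.02253 m·K/W
ΣR = 4.884×10^-5 + 1.158 + 0.6708 + 0.02253 = 1.851 m·K/W
Q' = ΔT/ΣR = (316 °C − 26.6 °C)/1.851 = 156.3 W/m
From the inner boundary to the ceramic fibre blanket/vermiculite board interface, ΣR_partial = 1.158 m·K/W.
T_interface = T_in − Q'·ΣR_partial = 316 °C − (156.3)(1.158) = 135 °C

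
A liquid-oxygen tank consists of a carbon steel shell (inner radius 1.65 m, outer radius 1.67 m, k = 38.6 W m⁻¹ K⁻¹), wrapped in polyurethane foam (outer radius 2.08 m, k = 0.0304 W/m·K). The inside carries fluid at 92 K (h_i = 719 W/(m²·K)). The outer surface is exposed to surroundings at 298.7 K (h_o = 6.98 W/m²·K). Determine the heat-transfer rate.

Q = 663 W

Treat each layer as a resistance in series:
  R_conv,in = 1/(4πr²h) = 1/(4π·1.65²·719) = 4.065×10^-5 K/W
  R_carbon steel = (1/1.65 − 1/1.67)/(4πk) = 0.007258/(4π·38.6) = 1.496×10^-5 K/W
  R_polyurethane foam = (1/1.67 − 1/2.08)/(4πk) = 0.1180/(4π·0.0304) = 0.3090 K/W
  R_conv,out = 1/(4πr²h) = 1/(4π·2.08²·6.98) = 0.002635 K/W
ΣR = 4.065×10^-5 + 1.496×10^-5 + 0.3090 + 0.002635 = 0.3117 K/W
Q = ΔT/ΣR = (92 K − 298.7 K)/0.3117 = -663 W
(Negative Q ⇒ heat flows inward; heat gain = 663 W.)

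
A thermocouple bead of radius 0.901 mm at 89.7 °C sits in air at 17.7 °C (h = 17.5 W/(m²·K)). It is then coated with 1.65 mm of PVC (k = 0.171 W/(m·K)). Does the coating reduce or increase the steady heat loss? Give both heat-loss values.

increases: 0.0129 → 0.0697 W

Critical radius for a sphere: r_cr = 2k/h = 0.0195 m = 1.95 cm.
Outer radius after coating: r₂ = 9.01×10^-4 + 0.00165 = 0.002551 m.
Since r₁ < r_cr and r₂ ≤ r_cr, the coating moves toward the maximum at r_cr — heat loss rises.
Bare: R = 1/(4πr₁²h) = 5601 K/W; Q = 72/5601 = 0.0129 W.
Coated: R = R_cond + R_conv = 1033 K/W; Q = 72/1033 = 0.0697 W.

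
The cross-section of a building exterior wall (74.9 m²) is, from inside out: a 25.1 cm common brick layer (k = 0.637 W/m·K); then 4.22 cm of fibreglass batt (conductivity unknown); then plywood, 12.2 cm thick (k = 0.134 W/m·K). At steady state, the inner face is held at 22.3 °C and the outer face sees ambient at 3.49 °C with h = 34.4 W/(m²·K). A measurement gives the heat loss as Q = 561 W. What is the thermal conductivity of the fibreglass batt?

k = 0.0358 W/m·K

ΣR = ΔT/Q = |22.3 − 3.49|/561 = 0.03353 K/W
Known resistances:
  R_common brick = L/(kA) = 0.251/(0.637·74.9) = 0.005261 K/W
  R_plywood = L/(kA) = 0.122/(0.134·74.9) = 0.01216 K/W
  R_conv,out = 1/(hA) = 1/(34.4·74.9) = 3.881×10^-4 K/W
R_fibreglass batt = ΣR − ΣR_known = 0.03353 − 0.01781 = 0.01572 K/W
L/(kA) = 0.01572 ⇒ k = 0.0422/(0.01572·74.9) = 0.0358 W/m·K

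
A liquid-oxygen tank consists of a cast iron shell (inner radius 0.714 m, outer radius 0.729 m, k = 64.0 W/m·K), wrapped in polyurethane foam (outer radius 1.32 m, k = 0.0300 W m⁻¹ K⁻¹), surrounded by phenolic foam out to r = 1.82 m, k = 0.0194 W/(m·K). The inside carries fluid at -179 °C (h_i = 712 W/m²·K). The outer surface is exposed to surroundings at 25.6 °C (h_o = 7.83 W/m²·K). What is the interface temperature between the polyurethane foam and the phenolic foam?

T = -44.9 °C

Treat each layer as a resistance in series:
  R_conv,in = 1/(4πr²h) = 1/(4π·0.714²·712) = 2.192×10^-4 K/W
  R_cast iron = (1/0.714 − 1/0.729)/(4πk) = 0.02882/(4π·64.0) = 3.583×10^-5 K/W
  R_polyurethane foam = (1/0.729 − 1/1.32)/(4πk) = 0.6142/(4π·0.0300) = 1.629 K/W
  R_phenolic foam = (1/1.32 − 1/1.82)/(4πk) = 0.2081/(4π·0.0194) = 0.8537 K/W
  R_conv,out = 1/(4πr²h) = 1/(4π·1.82²·7.83) = 0.003068 K/W
ΣR = 2.192×10^-4 + 3.583×10^-5 + 1.629 + 0.8537 + 0.003068 = 2.486 K/W
Q = ΔT/ΣR = (-179 °C − 25.6 °C)/2.486 = -82.30 W
From the inner boundary to the polyurethane foam/phenolic foam interface, ΣR_partial = 1.629 K/W.
T_interface = T_in − Q·ΣR_partial = -179 °C − (-82.30)(1.629) = -44.9 °C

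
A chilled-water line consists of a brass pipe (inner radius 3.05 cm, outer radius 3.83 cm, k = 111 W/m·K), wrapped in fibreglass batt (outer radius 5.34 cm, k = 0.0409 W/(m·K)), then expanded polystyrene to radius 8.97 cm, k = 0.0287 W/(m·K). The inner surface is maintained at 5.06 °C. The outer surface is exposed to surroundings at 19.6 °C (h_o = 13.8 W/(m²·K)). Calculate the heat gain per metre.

Q' = 3.38 W/m

Treat each layer as a resistance in series:
  R'_brass = ln(0.0383/0.0305)/(2πk) = 0.2277/(2π·111) = 3.265×10^-4 m·K/W
  R'_fibreglass batt = ln(0.0534/0.0383)/(2πk) = 0.3324/(2π·0.0409) = 1.293 m·K/W
  R'_expanded polystyrene = ln(0.0897/0.0534)/(2πk) = 0.5187/(2π·0.0287) = 2.876 m·K/W
  R'_conv,out = 1/(2πr h) = 1/(2π·0.0897·13.8) = 0.1286 m·K/W
ΣR = 3.265×10^-4 + 1.293 + 2.876 + 0.1286 = 4.298 m·K/W
Q' = ΔT/ΣR = (5.06 °C − 19.6 °C)/4.298 = -3.38 W/m
(Negative Q' ⇒ heat flows inward; heat gain = 3.38 W/m.)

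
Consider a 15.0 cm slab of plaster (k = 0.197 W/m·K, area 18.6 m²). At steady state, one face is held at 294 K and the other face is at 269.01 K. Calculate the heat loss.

Q = kA·ΔT/L = 0.197 × 18.6 × |294 K − 269.01 K| / 0.150 = 610 W

Q = 610 W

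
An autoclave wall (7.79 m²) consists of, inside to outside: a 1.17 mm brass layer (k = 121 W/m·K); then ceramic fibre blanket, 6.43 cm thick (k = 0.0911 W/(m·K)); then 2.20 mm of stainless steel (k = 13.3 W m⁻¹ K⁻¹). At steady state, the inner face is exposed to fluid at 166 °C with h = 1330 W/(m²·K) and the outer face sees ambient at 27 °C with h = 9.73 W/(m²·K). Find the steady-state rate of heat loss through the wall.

Resistance network (inner→outer):
  R_conv,in = 1/(hA) = 1/(1330·7.79) = 9.652×10^-5 K/W
  R_brass = L/(kA) = 0.00117/(121·7.79) = 1.241×10^-6 K/W
  R_ceramic fibre blanket = L/(kA) = 0.0643/(0.0911·7.79) = 0.09061 K/W
  R_stainless steel = L/(kA) = 0.00220/(13.3·7.79) = 2.123×10^-5 K/W
  R_conv,out = 1/(hA) = 1/(9.73·7.79) = 0.01319 K/W
ΣR = 9.652×10^-5 + 1.241×10^-6 + 0.09061 + 2.123×10^-5 + 0.01319 = 0.1039 K/W
Q = ΔT/ΣR = (166 °C − 27 °C)/0.1039 = 1340 W

Q = 1340 W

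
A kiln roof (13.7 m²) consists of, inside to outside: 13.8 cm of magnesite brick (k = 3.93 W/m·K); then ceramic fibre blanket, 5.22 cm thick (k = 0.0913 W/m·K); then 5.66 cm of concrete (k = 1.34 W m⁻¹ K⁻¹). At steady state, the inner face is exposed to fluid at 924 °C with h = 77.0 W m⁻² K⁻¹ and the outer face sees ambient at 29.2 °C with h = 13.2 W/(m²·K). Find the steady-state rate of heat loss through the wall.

Resistance network (inner→outer):
  R_conv,in = 1/(hA) = 1/(77.0·13.7) = 9.480×10^-4 K/W
  R_magnesite brick = L/(kA) = 0.138/(3.93·13.7) = 0.002563 K/W
  R_ceramic fibre blanket = L/(kA) = 0.0522/(0.0913·13.7) = 0.04173 K/W
  R_concrete = L/(kA) = 0.0566/(1.34·13.7) = 0.003083 K/W
  R_conv,out = 1/(hA) = 1/(13.2·13.7) = 0.005530 K/W
ΣR = 9.480×10^-4 + 0.002563 + 0.04173 + 0.003083 + 0.005530 = 0.05385 K/W
Q = ΔT/ΣR = (924 °C − 29.2 °C)/0.05385 = 16600 W

Q = 16.6 kW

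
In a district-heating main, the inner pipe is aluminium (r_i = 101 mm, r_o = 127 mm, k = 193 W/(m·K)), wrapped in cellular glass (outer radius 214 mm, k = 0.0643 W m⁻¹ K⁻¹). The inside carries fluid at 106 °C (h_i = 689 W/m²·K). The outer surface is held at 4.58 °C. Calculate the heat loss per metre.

Treat each layer as a resistance in series:
  R'_conv,in = 1/(2πr h) = 1/(2π·0.101·689) = 0.002287 m·K/W
  R'_aluminium = ln(0.127/0.101)/(2πk) = 0.2291/(2π·193) = 1.889×10^-4 m·K/W
  R'_cellular glass = ln(0.214/0.127)/(2πk) = 0.5218/(2π·0.0643) = 1.292 m·K/W
ΣR = 0.002287 + 1.889×10^-4 + 1.292 = 1.294 m·K/W
Q' = ΔT/ΣR = (106 °C − 4.58 °C)/1.294 = 78.4 W/m

Q' = 78.4 W/m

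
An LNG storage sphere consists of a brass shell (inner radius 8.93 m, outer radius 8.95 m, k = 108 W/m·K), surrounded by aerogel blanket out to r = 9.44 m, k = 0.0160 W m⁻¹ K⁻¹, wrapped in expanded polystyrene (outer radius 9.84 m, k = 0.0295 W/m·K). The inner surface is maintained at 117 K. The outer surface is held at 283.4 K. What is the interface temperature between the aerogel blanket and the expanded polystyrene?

Series thermal resistances, inner to outer:
  R_brass = (1/8.93 − 1/8.95)/(4πk) = 2.502×10^-4/(4π·108) = 1.844×10^-7 K/W
  R_aerogel blanket = (1/8.95 − 1/9.44)/(4πk) = 0.005800/(4π·0.0160) = 0.02885 K/W
  R_expanded polystyrene = (1/9.44 − 1/9.84)/(4πk) = 0.004306/(4π·0.0295) = 0.01162 K/W
ΣR = 1.844×10^-7 + 0.02885 + 0.01162 = 0.04047 K/W
Q = ΔT/ΣR = (117 K − 283.4 K)/0.04047 = -4112 W
From the inner boundary to the aerogel blanket/expanded polystyrene interface, ΣR_partial = 0.02885 K/W.
T_interface = T_in − Q·ΣR_partial = 117 K − (-4112)(0.02885) = 235.6 K

T = 235.6 K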